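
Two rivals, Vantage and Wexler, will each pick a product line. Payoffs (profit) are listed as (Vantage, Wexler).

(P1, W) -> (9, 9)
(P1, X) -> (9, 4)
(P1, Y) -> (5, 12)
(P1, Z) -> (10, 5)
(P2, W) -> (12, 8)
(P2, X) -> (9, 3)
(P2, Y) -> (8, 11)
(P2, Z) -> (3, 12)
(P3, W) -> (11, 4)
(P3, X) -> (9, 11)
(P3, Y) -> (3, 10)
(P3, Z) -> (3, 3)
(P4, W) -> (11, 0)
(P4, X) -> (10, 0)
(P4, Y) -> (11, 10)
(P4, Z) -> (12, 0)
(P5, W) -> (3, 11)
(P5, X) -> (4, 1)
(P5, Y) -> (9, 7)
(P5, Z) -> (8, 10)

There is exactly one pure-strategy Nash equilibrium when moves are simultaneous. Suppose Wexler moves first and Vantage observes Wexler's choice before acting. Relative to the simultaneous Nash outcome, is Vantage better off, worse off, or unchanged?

Backward induction with Wexler moving first.
- W → Vantage plays P2 (best of 9, 12, 11, 11, 3); Wexler gets 8.
- X → Vantage plays P4 (best of 9, 9, 9, 10, 4); Wexler gets 0.
- Y → Vantage plays P4 (best of 5, 8, 3, 11, 9); Wexler gets 10.
- Z → Vantage plays P4 (best of 10, 3, 3, 12, 8); Wexler gets 0.
Wexler's induced payoffs are 8, 0, 10, 0, so Wexler commits to Y. Subgame-perfect outcome: (P4, Y) with payoffs (11, 10).
Under simultaneous play:
Vantage's best replies: W→P2; X→P4; Y→P4; Z→P4.
Wexler's best replies: P1→Y; P2→Z; P3→X; P4→Y; P5→W.
The unique mutual best reply is (P4, Y), giving (11, 10).
Vantage earns 11 sequentially versus 11 at the Nash outcome: unchanged.

unchanged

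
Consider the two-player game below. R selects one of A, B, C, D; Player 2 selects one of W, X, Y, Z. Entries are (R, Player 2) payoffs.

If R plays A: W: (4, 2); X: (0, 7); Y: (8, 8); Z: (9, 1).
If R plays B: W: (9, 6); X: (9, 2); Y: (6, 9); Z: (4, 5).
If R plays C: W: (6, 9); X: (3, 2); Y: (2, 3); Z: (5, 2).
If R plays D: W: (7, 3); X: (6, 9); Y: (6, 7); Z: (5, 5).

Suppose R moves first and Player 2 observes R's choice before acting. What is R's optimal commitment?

A

Work backward from Player 2's decision.
- A → Player 2 plays Y (best of 2, 7, 8, 1); R gets 8.
- B → Player 2 plays Y (best of 6, 2, 9, 5); R gets 6.
- C → Player 2 plays W (best of 9, 2, 3, 2); R gets 6.
- D → Player 2 plays X (best of 3, 9, 7, 5); R gets 6.
R's induced payoffs are 8, 6, 6, 6, so R commits to A. Subgame-perfect outcome: (A, Y) with payoffs (8, 8).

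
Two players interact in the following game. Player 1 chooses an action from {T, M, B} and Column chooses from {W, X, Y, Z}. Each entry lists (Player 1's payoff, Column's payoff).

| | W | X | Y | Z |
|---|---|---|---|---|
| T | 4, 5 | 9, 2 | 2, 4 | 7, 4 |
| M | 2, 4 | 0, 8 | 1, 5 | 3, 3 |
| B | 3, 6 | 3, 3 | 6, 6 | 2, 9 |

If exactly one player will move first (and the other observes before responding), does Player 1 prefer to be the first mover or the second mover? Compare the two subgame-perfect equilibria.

second

If Player 1 leads: Column's best replies are T→W, M→X, B→Z; Player 1's induced payoffs 4, 0, 2; outcome (T, W), payoffs (4, 5).
If Column leads: Player 1's best replies are W→T, X→T, Y→B, Z→T; Column's induced payoffs 5, 2, 6, 4; outcome (B, Y), payoffs (6, 6).
Player 1 gets 4 moving first and 6 moving second, so Player 1 prefers to move second.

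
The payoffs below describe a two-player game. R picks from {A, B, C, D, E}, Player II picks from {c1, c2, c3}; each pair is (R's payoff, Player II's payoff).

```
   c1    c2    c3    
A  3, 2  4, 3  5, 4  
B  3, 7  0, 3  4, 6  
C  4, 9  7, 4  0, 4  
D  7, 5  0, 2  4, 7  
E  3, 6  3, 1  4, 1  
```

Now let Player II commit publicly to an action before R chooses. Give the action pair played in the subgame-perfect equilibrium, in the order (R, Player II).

R best-responds to each possible Player II move:
- c1: BR = D, leader payoff 5.
- c2: BR = C, leader payoff 4.
- c3: BR = A, leader payoff 4.
Among 5, 4, 4, the best is 5 at c1. Subgame-perfect outcome: (D, c1) with payoffs (7, 5).

(D, c1)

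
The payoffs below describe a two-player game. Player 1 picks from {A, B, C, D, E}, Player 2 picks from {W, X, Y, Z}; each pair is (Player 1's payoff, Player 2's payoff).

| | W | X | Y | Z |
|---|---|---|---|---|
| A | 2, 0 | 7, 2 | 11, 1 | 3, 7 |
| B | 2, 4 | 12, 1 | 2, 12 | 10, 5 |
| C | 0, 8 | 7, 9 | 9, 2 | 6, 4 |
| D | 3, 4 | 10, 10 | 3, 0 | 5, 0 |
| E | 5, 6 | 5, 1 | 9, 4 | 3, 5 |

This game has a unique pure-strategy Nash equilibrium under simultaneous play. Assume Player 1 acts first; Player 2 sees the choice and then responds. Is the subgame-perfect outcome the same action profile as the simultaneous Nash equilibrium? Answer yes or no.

Backward induction with Player 1 moving first.
- A: BR = Z, leader payoff 3.
- B: BR = Y, leader payoff 2.
- C: BR = X, leader payoff 7.
- D: BR = X, leader payoff 10.
- E: BR = W, leader payoff 5.
Among 3, 2, 7, 10, 5, the best is 10 at D. Subgame-perfect outcome: (D, X) with payoffs (10, 10).
For the simultaneous game, intersect best replies.
Player 1's best replies: W→E; X→B; Y→A; Z→B.
Player 2's best replies: A→Z; B→Y; C→X; D→X; E→W.
Only (E, W) has each player best-responding; Nash payoffs (5, 6).
Sequential outcome (D, X) differs from the Nash profile (E, W).

no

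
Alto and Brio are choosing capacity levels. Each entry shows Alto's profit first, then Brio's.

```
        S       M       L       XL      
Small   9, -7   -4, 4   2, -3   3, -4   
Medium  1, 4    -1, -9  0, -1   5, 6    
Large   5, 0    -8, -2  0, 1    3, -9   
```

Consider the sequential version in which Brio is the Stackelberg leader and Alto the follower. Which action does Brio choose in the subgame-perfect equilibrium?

Backward induction with Brio moving first.
- S → Alto plays Small (best of 9, 1, 5); Brio gets -7.
- M → Alto plays Medium (best of -4, -1, -8); Brio gets -9.
- L → Alto plays Small (best of 2, 0, 0); Brio gets -3.
- XL → Alto plays Medium (best of 3, 5, 3); Brio gets 6.
Maximizing over -7, -9, -3, 6, Brio chooses XL. Subgame-perfect outcome: (Medium, XL) with payoffs (5, 6).

XL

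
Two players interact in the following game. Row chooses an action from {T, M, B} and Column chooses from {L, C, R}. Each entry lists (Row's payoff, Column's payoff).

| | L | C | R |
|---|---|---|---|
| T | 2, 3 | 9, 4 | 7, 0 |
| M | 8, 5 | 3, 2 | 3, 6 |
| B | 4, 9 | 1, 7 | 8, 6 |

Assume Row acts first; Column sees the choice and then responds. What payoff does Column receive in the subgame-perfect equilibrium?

Backward induction with Row moving first.
- T: BR = C, leader payoff 9.
- M: BR = R, leader payoff 3.
- B: BR = L, leader payoff 4.
Maximizing over 9, 3, 4, Row chooses T. Subgame-perfect outcome: (T, C) with payoffs (9, 4).

4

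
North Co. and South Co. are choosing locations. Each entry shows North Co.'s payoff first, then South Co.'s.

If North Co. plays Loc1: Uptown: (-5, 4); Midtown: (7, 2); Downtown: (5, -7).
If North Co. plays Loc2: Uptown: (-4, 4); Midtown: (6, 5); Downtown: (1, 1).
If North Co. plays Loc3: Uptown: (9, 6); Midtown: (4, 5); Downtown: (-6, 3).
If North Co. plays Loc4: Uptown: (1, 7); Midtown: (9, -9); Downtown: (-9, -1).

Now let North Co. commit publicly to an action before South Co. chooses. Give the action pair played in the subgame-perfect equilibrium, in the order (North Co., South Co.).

South Co. best-responds to each possible North Co. move:
- Loc1: BR = Uptown, leader payoff -5.
- Loc2: BR = Midtown, leader payoff 6.
- Loc3: BR = Uptown, leader payoff 9.
- Loc4: BR = Uptown, leader payoff 1.
Maximizing over -5, 6, 9, 1, North Co. chooses Loc3. Subgame-perfect outcome: (Loc3, Uptown) with payoffs (9, 6).

(Loc3, Uptown)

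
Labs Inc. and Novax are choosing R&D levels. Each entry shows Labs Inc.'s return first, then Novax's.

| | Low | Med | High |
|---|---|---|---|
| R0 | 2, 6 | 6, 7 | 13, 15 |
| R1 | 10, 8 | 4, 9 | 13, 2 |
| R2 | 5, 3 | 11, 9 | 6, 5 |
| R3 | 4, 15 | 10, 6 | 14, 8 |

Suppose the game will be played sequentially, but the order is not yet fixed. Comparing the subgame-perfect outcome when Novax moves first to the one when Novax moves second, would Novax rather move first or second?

If Labs Inc. leads: Novax's best replies are R0→High, R1→Med, R2→Med, R3→Low; Labs Inc.'s induced payoffs 13, 4, 11, 4; outcome (R0, High), payoffs (13, 15).
If Novax leads: Labs Inc.'s best replies are Low→R1, Med→R2, High→R3; Novax's induced payoffs 8, 9, 8; outcome (R2, Med), payoffs (11, 9).
Novax gets 9 moving first and 15 moving second, so Novax prefers to move second.

second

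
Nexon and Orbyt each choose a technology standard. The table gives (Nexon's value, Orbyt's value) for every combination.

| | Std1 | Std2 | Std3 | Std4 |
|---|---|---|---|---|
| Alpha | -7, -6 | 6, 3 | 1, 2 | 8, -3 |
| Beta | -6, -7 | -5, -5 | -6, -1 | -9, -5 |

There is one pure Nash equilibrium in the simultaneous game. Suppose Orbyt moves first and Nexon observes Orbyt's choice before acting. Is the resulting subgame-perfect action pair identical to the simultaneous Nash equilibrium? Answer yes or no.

yes

Nexon best-responds to each possible Orbyt move:
- Std1: BR = Beta, leader payoff -7.
- Std2: BR = Alpha, leader payoff 3.
- Std3: BR = Alpha, leader payoff 2.
- Std4: BR = Alpha, leader payoff -3.
Among -7, 3, 2, -3, the best is 3 at Std2. Subgame-perfect outcome: (Alpha, Std2) with payoffs (6, 3).
Under simultaneous play:
Nexon's best replies: Std1→Beta; Std2→Alpha; Std3→Alpha; Std4→Alpha.
Orbyt's best replies: Alpha→Std2; Beta→Std3.
The unique mutual best reply is (Alpha, Std2), giving (6, 3).
Sequential outcome (Alpha, Std2) coincides with the Nash profile (Alpha, Std2).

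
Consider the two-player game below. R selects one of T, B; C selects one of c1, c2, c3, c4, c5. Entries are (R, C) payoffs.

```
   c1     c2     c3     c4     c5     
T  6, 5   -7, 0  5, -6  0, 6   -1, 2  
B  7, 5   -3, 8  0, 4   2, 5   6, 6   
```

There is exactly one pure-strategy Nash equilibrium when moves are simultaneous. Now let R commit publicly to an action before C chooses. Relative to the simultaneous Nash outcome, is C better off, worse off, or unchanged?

Solve by backward induction (R leads).
- T → C plays c4 (best of 5, 0, -6, 6, 2); R gets 0.
- B → C plays c2 (best of 5, 8, 4, 5, 6); R gets -3.
Maximizing over 0, -3, R chooses T. Subgame-perfect outcome: (T, c4) with payoffs (0, 6).
For the simultaneous game, intersect best replies.
R's best replies: c1→B; c2→B; c3→T; c4→B; c5→B.
C's best replies: T→c4; B→c2.
Only (B, c2) has each player best-responding; Nash payoffs (-3, 8).
C earns 6 sequentially versus 8 at the Nash outcome: worse off.

worse off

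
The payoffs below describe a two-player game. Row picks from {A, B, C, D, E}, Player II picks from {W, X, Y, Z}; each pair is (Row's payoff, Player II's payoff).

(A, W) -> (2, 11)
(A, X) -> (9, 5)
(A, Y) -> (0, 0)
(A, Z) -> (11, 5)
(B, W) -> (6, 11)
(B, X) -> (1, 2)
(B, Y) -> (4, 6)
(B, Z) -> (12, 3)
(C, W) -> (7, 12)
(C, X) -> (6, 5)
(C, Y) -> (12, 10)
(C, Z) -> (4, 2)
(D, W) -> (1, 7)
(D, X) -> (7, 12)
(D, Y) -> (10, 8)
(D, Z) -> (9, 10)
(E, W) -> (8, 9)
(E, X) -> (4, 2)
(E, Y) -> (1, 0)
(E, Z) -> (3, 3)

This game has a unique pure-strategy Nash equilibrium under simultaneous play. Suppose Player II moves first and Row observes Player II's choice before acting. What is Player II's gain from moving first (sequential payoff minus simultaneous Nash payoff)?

1

Solve by backward induction (Player II leads).
- W: Row compares 2, 6, 7, 1, 8 and picks E; Player II would get 9.
- X: Row compares 9, 1, 6, 7, 4 and picks A; Player II would get 5.
- Y: Row compares 0, 4, 12, 10, 1 and picks C; Player II would get 10.
- Z: Row compares 11, 12, 4, 9, 3 and picks B; Player II would get 3.
Maximizing over 9, 5, 10, 3, Player II chooses Y. Subgame-perfect outcome: (C, Y) with payoffs (12, 10).
Under simultaneous play:
Row's best replies: W→E; X→A; Y→C; Z→B.
Player II's best replies: A→W; B→W; C→W; D→X; E→W.
The unique mutual best reply is (E, W), giving (8, 9).
Player II's commitment gain: 10 − 9 = 1.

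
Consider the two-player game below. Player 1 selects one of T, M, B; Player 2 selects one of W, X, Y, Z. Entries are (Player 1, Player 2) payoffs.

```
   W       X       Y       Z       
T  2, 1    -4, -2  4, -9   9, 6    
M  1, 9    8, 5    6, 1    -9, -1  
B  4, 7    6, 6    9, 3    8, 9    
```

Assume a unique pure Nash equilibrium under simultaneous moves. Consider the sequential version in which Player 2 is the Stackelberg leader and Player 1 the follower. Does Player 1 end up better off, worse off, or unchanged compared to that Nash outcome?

worse off

Work backward from Player 1's decision.
- W: BR = B, leader payoff 7.
- X: BR = M, leader payoff 5.
- Y: BR = B, leader payoff 3.
- Z: BR = T, leader payoff 6.
Maximizing over 7, 5, 3, 6, Player 2 chooses W. Subgame-perfect outcome: (B, W) with payoffs (4, 7).
Now find the simultaneous Nash equilibrium.
Player 1's best replies: W→B; X→M; Y→B; Z→T.
Player 2's best replies: T→Z; M→W; B→Z.
Only (T, Z) has each player best-responding; Nash payoffs (9, 6).
Player 1 earns 4 sequentially versus 9 at the Nash outcome: worse off.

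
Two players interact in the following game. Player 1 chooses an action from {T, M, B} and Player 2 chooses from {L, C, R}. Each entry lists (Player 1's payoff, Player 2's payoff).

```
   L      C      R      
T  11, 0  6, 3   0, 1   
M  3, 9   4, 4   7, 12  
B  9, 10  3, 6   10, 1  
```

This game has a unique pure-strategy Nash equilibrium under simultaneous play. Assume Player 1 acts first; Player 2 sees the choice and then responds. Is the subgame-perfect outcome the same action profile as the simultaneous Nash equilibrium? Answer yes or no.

no

Work backward from Player 2's decision.
- T: Player 2 compares 0, 3, 1 and picks C; Player 1 would get 6.
- M: Player 2 compares 9, 4, 12 and picks R; Player 1 would get 7.
- B: Player 2 compares 10, 6, 1 and picks L; Player 1 would get 9.
Among 6, 7, 9, the best is 9 at B. Subgame-perfect outcome: (B, L) with payoffs (9, 10).
Under simultaneous play:
Player 1's best replies: L→T; C→T; R→B.
Player 2's best replies: T→C; M→R; B→L.
The unique mutual best reply is (T, C), giving (6, 3).
Sequential outcome (B, L) differs from the Nash profile (T, C).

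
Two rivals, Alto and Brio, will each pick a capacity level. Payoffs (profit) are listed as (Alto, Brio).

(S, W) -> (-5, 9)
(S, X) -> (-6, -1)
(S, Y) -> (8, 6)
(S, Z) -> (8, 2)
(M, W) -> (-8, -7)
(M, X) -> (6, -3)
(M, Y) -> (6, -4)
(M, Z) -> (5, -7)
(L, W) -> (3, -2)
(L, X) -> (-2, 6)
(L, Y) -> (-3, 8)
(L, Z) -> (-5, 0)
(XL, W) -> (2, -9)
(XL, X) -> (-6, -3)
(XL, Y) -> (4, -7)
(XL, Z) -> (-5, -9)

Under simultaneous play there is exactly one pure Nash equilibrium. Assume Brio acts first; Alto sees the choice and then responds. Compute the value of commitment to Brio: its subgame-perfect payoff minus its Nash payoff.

9

Solve by backward induction (Brio leads).
- W → Alto plays L (best of -5, -8, 3, 2); Brio gets -2.
- X → Alto plays M (best of -6, 6, -2, -6); Brio gets -3.
- Y → Alto plays S (best of 8, 6, -3, 4); Brio gets 6.
- Z → Alto plays S (best of 8, 5, -5, -5); Brio gets 2.
Among -2, -3, 6, 2, the best is 6 at Y. Subgame-perfect outcome: (S, Y) with payoffs (8, 6).
Under simultaneous play:
Alto's best replies: W→L; X→M; Y→S; Z→S.
Brio's best replies: S→W; M→X; L→Y; XL→X.
Only (M, X) has each player best-responding; Nash payoffs (6, -3).
Brio's commitment gain: 6 − -3 = 9.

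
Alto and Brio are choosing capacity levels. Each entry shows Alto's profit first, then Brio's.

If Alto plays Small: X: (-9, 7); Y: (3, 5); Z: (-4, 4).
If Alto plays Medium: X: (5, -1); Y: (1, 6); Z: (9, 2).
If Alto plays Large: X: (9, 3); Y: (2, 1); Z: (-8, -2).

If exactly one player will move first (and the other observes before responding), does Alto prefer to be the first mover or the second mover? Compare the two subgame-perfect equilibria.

If Alto leads: Brio's best replies are Small→X, Medium→Y, Large→X; Alto's induced payoffs -9, 1, 9; outcome (Large, X), payoffs (9, 3).
If Brio leads: Alto's best replies are X→Large, Y→Small, Z→Medium; Brio's induced payoffs 3, 5, 2; outcome (Small, Y), payoffs (3, 5).
Alto gets 9 moving first and 3 moving second, so Alto prefers to move first.

first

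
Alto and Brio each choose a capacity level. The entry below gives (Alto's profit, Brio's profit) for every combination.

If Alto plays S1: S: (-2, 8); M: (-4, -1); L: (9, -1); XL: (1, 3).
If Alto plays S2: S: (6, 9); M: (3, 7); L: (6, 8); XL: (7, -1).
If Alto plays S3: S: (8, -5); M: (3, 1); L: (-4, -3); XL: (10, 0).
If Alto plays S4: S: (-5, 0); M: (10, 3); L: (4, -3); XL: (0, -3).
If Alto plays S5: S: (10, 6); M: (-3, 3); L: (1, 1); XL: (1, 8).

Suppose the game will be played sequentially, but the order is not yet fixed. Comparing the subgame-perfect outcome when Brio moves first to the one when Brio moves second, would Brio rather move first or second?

If Alto leads: Brio's best replies are S1→S, S2→S, S3→M, S4→M, S5→XL; Alto's induced payoffs -2, 6, 3, 10, 1; outcome (S4, M), payoffs (10, 3).
If Brio leads: Alto's best replies are S→S5, M→S4, L→S1, XL→S3; Brio's induced payoffs 6, 3, -1, 0; outcome (S5, S), payoffs (10, 6).
Brio gets 6 moving first and 3 moving second, so Brio prefers to move first.

first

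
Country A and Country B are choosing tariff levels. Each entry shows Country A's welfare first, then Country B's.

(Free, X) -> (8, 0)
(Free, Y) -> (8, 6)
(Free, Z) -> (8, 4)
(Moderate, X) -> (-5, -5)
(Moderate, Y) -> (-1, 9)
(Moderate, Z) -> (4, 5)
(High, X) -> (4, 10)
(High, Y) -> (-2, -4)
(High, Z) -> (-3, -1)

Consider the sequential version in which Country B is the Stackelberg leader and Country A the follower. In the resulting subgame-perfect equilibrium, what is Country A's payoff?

Backward induction with Country B moving first.
- X → Country A plays Free (best of 8, -5, 4); Country B gets 0.
- Y → Country A plays Free (best of 8, -1, -2); Country B gets 6.
- Z → Country A plays Free (best of 8, 4, -3); Country B gets 4.
Maximizing over 0, 6, 4, Country B chooses Y. Subgame-perfect outcome: (Free, Y) with payoffs (8, 6).

8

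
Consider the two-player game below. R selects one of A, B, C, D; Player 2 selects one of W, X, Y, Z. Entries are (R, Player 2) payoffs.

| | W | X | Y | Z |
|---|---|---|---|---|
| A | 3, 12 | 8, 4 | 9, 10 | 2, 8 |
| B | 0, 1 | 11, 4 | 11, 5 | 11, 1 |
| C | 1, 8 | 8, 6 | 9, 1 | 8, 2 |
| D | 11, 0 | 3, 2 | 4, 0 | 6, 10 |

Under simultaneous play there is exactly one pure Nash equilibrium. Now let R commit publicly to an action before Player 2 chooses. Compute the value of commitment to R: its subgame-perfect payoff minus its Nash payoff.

Backward induction with R moving first.
- A: Player 2 compares 12, 4, 10, 8 and picks W; R would get 3.
- B: Player 2 compares 1, 4, 5, 1 and picks Y; R would get 11.
- C: Player 2 compares 8, 6, 1, 2 and picks W; R would get 1.
- D: Player 2 compares 0, 2, 0, 10 and picks Z; R would get 6.
R's induced payoffs are 3, 11, 1, 6, so R commits to B. Subgame-perfect outcome: (B, Y) with payoffs (11, 5).
Now find the simultaneous Nash equilibrium.
R's best replies: W→D; X→B; Y→B; Z→B.
Player 2's best replies: A→W; B→Y; C→W; D→Z.
The unique mutual best reply is (B, Y), giving (11, 5).
R's commitment gain: 11 − 11 = 0.

0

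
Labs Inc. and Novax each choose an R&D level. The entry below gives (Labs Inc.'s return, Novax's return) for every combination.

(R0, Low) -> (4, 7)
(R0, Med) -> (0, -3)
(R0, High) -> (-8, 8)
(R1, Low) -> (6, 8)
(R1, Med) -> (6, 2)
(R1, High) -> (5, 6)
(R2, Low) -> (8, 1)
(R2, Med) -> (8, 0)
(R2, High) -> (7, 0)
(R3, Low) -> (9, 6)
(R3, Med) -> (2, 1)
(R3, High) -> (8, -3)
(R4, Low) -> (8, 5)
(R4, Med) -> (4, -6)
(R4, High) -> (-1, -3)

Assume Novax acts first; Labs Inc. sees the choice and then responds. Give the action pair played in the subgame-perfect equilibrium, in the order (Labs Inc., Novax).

Labs Inc. best-responds to each possible Novax move:
- Low: Labs Inc. compares 4, 6, 8, 9, 8 and picks R3; Novax would get 6.
- Med: Labs Inc. compares 0, 6, 8, 2, 4 and picks R2; Novax would get 0.
- High: Labs Inc. compares -8, 5, 7, 8, -1 and picks R3; Novax would get -3.
Among 6, 0, -3, the best is 6 at Low. Subgame-perfect outcome: (R3, Low) with payoffs (9, 6).

(R3, Low)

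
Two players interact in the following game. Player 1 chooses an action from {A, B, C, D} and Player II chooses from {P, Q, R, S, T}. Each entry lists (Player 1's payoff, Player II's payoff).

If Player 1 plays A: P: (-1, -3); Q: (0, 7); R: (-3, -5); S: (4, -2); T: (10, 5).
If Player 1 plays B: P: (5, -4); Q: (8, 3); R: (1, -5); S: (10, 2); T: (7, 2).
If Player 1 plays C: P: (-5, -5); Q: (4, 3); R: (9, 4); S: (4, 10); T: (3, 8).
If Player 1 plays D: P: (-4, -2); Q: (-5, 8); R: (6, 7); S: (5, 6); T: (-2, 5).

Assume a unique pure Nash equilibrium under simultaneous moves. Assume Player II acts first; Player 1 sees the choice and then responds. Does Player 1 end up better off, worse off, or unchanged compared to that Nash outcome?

better off

Player 1 best-responds to each possible Player II move:
- P: Player 1 compares -1, 5, -5, -4 and picks B; Player II would get -4.
- Q: Player 1 compares 0, 8, 4, -5 and picks B; Player II would get 3.
- R: Player 1 compares -3, 1, 9, 6 and picks C; Player II would get 4.
- S: Player 1 compares 4, 10, 4, 5 and picks B; Player II would get 2.
- T: Player 1 compares 10, 7, 3, -2 and picks A; Player II would get 5.
Maximizing over -4, 3, 4, 2, 5, Player II chooses T. Subgame-perfect outcome: (A, T) with payoffs (10, 5).
Under simultaneous play:
Player 1's best replies: P→B; Q→B; R→C; S→B; T→A.
Player II's best replies: A→Q; B→Q; C→S; D→Q.
The unique mutual best reply is (B, Q), giving (8, 3).
Player 1 earns 10 sequentially versus 8 at the Nash outcome: better off.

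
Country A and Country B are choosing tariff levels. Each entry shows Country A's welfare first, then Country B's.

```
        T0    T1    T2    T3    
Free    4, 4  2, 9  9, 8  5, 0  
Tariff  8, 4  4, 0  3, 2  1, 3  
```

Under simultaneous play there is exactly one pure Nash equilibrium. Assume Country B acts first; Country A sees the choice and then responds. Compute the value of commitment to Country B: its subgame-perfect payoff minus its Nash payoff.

4

Solve by backward induction (Country B leads).
- T0: BR = Tariff, leader payoff 4.
- T1: BR = Tariff, leader payoff 0.
- T2: BR = Free, leader payoff 8.
- T3: BR = Free, leader payoff 0.
Among 4, 0, 8, 0, the best is 8 at T2. Subgame-perfect outcome: (Free, T2) with payoffs (9, 8).
Under simultaneous play:
Country A's best replies: T0→Tariff; T1→Tariff; T2→Free; T3→Free.
Country B's best replies: Free→T1; Tariff→T0.
Only (Tariff, T0) has each player best-responding; Nash payoffs (8, 4).
Country B's commitment gain: 8 − 4 = 4.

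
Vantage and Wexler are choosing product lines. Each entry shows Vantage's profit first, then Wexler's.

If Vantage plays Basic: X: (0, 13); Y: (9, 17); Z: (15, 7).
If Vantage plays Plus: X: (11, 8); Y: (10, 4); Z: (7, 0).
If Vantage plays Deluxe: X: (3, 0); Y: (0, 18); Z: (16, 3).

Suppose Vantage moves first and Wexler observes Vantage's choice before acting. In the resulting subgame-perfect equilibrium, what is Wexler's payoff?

8

Wexler best-responds to each possible Vantage move:
- Basic: Wexler compares 13, 17, 7 and picks Y; Vantage would get 9.
- Plus: Wexler compares 8, 4, 0 and picks X; Vantage would get 11.
- Deluxe: Wexler compares 0, 18, 3 and picks Y; Vantage would get 0.
Vantage's induced payoffs are 9, 11, 0, so Vantage commits to Plus. Subgame-perfect outcome: (Plus, X) with payoffs (11, 8).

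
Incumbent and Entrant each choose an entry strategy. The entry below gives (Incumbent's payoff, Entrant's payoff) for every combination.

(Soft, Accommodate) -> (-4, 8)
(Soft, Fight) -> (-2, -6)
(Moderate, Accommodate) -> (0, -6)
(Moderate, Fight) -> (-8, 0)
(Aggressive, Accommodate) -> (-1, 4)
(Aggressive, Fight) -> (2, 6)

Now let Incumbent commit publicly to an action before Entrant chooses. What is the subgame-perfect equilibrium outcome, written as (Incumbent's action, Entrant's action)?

Backward induction with Incumbent moving first.
- Soft: Entrant compares 8, -6 and picks Accommodate; Incumbent would get -4.
- Moderate: Entrant compares -6, 0 and picks Fight; Incumbent would get -8.
- Aggressive: Entrant compares 4, 6 and picks Fight; Incumbent would get 2.
Among -4, -8, 2, the best is 2 at Aggressive. Subgame-perfect outcome: (Aggressive, Fight) with payoffs (2, 6).

(Aggressive, Fight)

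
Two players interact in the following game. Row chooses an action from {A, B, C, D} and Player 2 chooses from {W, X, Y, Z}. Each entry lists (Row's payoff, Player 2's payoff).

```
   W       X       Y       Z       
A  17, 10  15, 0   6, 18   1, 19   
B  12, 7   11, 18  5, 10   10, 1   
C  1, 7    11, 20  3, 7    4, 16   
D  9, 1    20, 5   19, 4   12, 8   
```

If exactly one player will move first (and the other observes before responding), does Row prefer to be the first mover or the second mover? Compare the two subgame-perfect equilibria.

If Row leads: Player 2's best replies are A→Z, B→X, C→X, D→Z; Row's induced payoffs 1, 11, 11, 12; outcome (D, Z), payoffs (12, 8).
If Player 2 leads: Row's best replies are W→A, X→D, Y→D, Z→D; Player 2's induced payoffs 10, 5, 4, 8; outcome (A, W), payoffs (17, 10).
Row gets 12 moving first and 17 moving second, so Row prefers to move second.

second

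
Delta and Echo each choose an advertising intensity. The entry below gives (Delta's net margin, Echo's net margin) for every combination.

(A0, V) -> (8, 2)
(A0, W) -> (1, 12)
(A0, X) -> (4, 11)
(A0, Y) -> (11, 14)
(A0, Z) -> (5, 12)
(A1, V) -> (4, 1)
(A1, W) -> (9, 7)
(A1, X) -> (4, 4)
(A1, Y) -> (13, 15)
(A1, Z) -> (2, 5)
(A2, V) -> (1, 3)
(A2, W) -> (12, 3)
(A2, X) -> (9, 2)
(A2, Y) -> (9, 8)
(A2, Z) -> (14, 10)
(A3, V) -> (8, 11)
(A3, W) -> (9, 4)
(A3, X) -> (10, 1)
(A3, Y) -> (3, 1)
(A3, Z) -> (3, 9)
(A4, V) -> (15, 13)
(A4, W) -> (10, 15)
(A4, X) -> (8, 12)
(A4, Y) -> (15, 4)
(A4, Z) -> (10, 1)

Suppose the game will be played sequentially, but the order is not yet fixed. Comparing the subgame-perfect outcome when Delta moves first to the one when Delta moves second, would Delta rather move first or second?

second

If Delta leads: Echo's best replies are A0→Y, A1→Y, A2→Z, A3→V, A4→W; Delta's induced payoffs 11, 13, 14, 8, 10; outcome (A2, Z), payoffs (14, 10).
If Echo leads: Delta's best replies are V→A4, W→A2, X→A3, Y→A4, Z→A2; Echo's induced payoffs 13, 3, 1, 4, 10; outcome (A4, V), payoffs (15, 13).
Delta gets 14 moving first and 15 moving second, so Delta prefers to move second.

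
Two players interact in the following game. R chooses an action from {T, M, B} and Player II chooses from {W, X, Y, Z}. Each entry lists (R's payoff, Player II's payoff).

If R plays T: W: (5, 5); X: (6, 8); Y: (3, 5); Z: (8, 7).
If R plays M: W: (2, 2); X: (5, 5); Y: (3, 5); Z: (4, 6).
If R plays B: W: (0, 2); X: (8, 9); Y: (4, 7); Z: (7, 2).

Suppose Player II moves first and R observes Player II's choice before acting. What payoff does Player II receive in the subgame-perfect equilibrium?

R best-responds to each possible Player II move:
- W: BR = T, leader payoff 5.
- X: BR = B, leader payoff 9.
- Y: BR = B, leader payoff 7.
- Z: BR = T, leader payoff 7.
Among 5, 9, 7, 7, the best is 9 at X. Subgame-perfect outcome: (B, X) with payoffs (8, 9).

9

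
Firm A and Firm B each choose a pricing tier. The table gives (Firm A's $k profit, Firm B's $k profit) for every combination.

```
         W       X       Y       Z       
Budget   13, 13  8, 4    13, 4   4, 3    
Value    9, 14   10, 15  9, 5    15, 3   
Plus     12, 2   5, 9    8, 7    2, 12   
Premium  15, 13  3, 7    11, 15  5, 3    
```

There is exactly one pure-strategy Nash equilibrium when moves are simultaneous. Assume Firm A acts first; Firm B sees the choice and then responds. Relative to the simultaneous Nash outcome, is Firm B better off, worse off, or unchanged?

Firm B best-responds to each possible Firm A move:
- Budget → Firm B plays W (best of 13, 4, 4, 3); Firm A gets 13.
- Value → Firm B plays X (best of 14, 15, 5, 3); Firm A gets 10.
- Plus → Firm B plays Z (best of 2, 9, 7, 12); Firm A gets 2.
- Premium → Firm B plays Y (best of 13, 7, 15, 3); Firm A gets 11.
Maximizing over 13, 10, 2, 11, Firm A chooses Budget. Subgame-perfect outcome: (Budget, W) with payoffs (13, 13).
Under simultaneous play:
Firm A's best replies: W→Premium; X→Value; Y→Budget; Z→Value.
Firm B's best replies: Budget→W; Value→X; Plus→Z; Premium→Y.
Only (Value, X) has each player best-responding; Nash payoffs (10, 15).
Firm B earns 13 sequentially versus 15 at the Nash outcome: worse off.

worse off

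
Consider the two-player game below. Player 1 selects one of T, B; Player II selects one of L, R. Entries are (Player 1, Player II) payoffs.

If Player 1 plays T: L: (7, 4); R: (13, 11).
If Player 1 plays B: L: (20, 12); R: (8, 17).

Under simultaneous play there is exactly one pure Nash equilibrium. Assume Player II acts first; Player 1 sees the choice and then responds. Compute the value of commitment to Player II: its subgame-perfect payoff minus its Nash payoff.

1

Solve by backward induction (Player II leads).
- L: Player 1 compares 7, 20 and picks B; Player II would get 12.
- R: Player 1 compares 13, 8 and picks T; Player II would get 11.
Maximizing over 12, 11, Player II chooses L. Subgame-perfect outcome: (B, L) with payoffs (20, 12).
Under simultaneous play:
Player 1's best replies: L→B; R→T.
Player II's best replies: T→R; B→R.
Only (T, R) has each player best-responding; Nash payoffs (13, 11).
Player II's commitment gain: 12 − 11 = 1.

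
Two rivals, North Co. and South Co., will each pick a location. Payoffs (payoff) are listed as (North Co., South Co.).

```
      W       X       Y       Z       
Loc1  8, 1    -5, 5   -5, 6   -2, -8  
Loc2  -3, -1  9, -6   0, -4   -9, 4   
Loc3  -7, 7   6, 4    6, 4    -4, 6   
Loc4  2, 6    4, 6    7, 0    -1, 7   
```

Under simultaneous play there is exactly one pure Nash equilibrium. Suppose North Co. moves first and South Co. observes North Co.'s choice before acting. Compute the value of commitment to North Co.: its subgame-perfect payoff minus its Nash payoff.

0

Solve by backward induction (North Co. leads).
- Loc1: BR = Y, leader payoff -5.
- Loc2: BR = Z, leader payoff -9.
- Loc3: BR = W, leader payoff -7.
- Loc4: BR = Z, leader payoff -1.
Among -5, -9, -7, -1, the best is -1 at Loc4. Subgame-perfect outcome: (Loc4, Z) with payoffs (-1, 7).
Under simultaneous play:
North Co.'s best replies: W→Loc1; X→Loc2; Y→Loc4; Z→Loc4.
South Co.'s best replies: Loc1→Y; Loc2→Z; Loc3→W; Loc4→Z.
Only (Loc4, Z) has each player best-responding; Nash payoffs (-1, 7).
North Co.'s commitment gain: -1 − -1 = 0.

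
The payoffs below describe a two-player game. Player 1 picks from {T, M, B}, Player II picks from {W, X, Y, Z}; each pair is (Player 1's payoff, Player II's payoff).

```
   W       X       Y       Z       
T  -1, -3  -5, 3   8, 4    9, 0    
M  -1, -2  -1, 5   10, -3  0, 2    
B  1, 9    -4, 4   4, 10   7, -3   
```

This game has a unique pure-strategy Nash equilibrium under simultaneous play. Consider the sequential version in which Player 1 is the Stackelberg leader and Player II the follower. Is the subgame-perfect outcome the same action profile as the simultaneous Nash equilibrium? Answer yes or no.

Player II best-responds to each possible Player 1 move:
- T: Player II compares -3, 3, 4, 0 and picks Y; Player 1 would get 8.
- M: Player II compares -2, 5, -3, 2 and picks X; Player 1 would get -1.
- B: Player II compares 9, 4, 10, -3 and picks Y; Player 1 would get 4.
Among 8, -1, 4, the best is 8 at T. Subgame-perfect outcome: (T, Y) with payoffs (8, 4).
Now find the simultaneous Nash equilibrium.
Player 1's best replies: W→B; X→M; Y→M; Z→T.
Player II's best replies: T→Y; M→X; B→Y.
The unique mutual best reply is (M, X), giving (-1, 5).
Sequential outcome (T, Y) differs from the Nash profile (M, X).

no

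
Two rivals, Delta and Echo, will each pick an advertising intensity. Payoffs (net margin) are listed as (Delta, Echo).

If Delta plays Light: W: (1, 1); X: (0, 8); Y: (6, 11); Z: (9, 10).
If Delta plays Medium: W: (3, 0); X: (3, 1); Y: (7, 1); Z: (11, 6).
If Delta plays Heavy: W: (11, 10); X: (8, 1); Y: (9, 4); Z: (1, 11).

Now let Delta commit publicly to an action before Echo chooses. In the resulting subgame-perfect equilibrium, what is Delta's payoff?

11

Echo best-responds to each possible Delta move:
- Light → Echo plays Y (best of 1, 8, 11, 10); Delta gets 6.
- Medium → Echo plays Z (best of 0, 1, 1, 6); Delta gets 11.
- Heavy → Echo plays Z (best of 10, 1, 4, 11); Delta gets 1.
Among 6, 11, 1, the best is 11 at Medium. Subgame-perfect outcome: (Medium, Z) with payoffs (11, 6).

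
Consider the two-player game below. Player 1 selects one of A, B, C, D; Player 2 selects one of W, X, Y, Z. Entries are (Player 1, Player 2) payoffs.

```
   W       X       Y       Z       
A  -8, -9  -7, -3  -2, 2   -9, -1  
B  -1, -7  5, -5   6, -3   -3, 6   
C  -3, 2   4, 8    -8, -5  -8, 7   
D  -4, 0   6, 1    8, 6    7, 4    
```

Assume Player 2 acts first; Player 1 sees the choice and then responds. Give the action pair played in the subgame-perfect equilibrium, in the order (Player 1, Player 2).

(D, Y)

Solve by backward induction (Player 2 leads).
- W: Player 1 compares -8, -1, -3, -4 and picks B; Player 2 would get -7.
- X: Player 1 compares -7, 5, 4, 6 and picks D; Player 2 would get 1.
- Y: Player 1 compares -2, 6, -8, 8 and picks D; Player 2 would get 6.
- Z: Player 1 compares -9, -3, -8, 7 and picks D; Player 2 would get 4.
Maximizing over -7, 1, 6, 4, Player 2 chooses Y. Subgame-perfect outcome: (D, Y) with payoffs (8, 6).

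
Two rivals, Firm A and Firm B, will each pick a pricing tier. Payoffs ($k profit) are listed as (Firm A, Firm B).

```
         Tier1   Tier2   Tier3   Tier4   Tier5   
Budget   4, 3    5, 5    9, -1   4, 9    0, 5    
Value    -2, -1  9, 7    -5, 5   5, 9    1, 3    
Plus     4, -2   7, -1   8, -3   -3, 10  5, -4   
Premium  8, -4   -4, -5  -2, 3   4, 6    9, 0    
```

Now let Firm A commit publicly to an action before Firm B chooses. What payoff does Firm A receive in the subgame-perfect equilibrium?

5

Solve by backward induction (Firm A leads).
- Budget: Firm B compares 3, 5, -1, 9, 5 and picks Tier4; Firm A would get 4.
- Value: Firm B compares -1, 7, 5, 9, 3 and picks Tier4; Firm A would get 5.
- Plus: Firm B compares -2, -1, -3, 10, -4 and picks Tier4; Firm A would get -3.
- Premium: Firm B compares -4, -5, 3, 6, 0 and picks Tier4; Firm A would get 4.
Among 4, 5, -3, 4, the best is 5 at Value. Subgame-perfect outcome: (Value, Tier4) with payoffs (5, 9).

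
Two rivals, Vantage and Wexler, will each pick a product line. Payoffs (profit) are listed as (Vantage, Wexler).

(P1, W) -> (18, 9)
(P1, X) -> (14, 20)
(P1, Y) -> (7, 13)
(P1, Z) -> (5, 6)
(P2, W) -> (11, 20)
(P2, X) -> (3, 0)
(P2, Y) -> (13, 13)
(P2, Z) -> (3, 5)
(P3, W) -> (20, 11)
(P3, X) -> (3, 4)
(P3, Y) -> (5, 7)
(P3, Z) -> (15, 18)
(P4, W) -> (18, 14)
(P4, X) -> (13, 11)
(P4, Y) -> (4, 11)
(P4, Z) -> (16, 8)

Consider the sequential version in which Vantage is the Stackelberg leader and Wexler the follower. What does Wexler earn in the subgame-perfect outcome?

Backward induction with Vantage moving first.
- P1 → Wexler plays X (best of 9, 20, 13, 6); Vantage gets 14.
- P2 → Wexler plays W (best of 20, 0, 13, 5); Vantage gets 11.
- P3 → Wexler plays Z (best of 11, 4, 7, 18); Vantage gets 15.
- P4 → Wexler plays W (best of 14, 11, 11, 8); Vantage gets 18.
Among 14, 11, 15, 18, the best is 18 at P4. Subgame-perfect outcome: (P4, W) with payoffs (18, 14).

14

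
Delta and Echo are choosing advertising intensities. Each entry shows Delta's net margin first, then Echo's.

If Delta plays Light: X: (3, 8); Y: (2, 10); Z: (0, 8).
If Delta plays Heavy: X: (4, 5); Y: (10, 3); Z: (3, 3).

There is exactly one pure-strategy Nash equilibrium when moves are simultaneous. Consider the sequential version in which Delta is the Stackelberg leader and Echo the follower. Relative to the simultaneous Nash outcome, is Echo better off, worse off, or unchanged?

Work backward from Echo's decision.
- Light: Echo compares 8, 10, 8 and picks Y; Delta would get 2.
- Heavy: Echo compares 5, 3, 3 and picks X; Delta would get 4.
Maximizing over 2, 4, Delta chooses Heavy. Subgame-perfect outcome: (Heavy, X) with payoffs (4, 5).
For the simultaneous game, intersect best replies.
Delta's best replies: X→Heavy; Y→Heavy; Z→Heavy.
Echo's best replies: Light→Y; Heavy→X.
Only (Heavy, X) has each player best-responding; Nash payoffs (4, 5).
Echo earns 5 sequentially versus 5 at the Nash outcome: unchanged.

unchanged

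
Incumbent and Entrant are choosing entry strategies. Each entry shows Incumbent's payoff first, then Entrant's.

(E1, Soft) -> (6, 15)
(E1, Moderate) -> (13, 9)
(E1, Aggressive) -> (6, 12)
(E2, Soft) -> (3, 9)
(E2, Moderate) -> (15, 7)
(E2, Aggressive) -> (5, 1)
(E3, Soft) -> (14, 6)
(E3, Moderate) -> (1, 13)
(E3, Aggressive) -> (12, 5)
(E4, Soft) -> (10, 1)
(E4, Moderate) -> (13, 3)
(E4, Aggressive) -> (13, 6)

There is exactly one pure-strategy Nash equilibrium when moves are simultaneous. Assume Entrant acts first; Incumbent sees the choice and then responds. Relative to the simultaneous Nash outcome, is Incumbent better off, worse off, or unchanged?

Incumbent best-responds to each possible Entrant move:
- Soft: Incumbent compares 6, 3, 14, 10 and picks E3; Entrant would get 6.
- Moderate: Incumbent compares 13, 15, 1, 13 and picks E2; Entrant would get 7.
- Aggressive: Incumbent compares 6, 5, 12, 13 and picks E4; Entrant would get 6.
Maximizing over 6, 7, 6, Entrant chooses Moderate. Subgame-perfect outcome: (E2, Moderate) with payoffs (15, 7).
Now find the simultaneous Nash equilibrium.
Incumbent's best replies: Soft→E3; Moderate→E2; Aggressive→E4.
Entrant's best replies: E1→Soft; E2→Soft; E3→Moderate; E4→Aggressive.
Only (E4, Aggressive) has each player best-responding; Nash payoffs (13, 6).
Incumbent earns 15 sequentially versus 13 at the Nash outcome: better off.

better off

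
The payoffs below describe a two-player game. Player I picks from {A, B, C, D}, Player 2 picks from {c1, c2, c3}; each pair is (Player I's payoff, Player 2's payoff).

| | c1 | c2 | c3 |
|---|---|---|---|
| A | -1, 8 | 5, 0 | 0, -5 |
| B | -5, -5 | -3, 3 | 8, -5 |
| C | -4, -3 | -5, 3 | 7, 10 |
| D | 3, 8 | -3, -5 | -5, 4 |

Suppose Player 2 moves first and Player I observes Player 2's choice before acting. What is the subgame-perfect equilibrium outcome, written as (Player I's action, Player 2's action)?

Work backward from Player I's decision.
- c1: Player I compares -1, -5, -4, 3 and picks D; Player 2 would get 8.
- c2: Player I compares 5, -3, -5, -3 and picks A; Player 2 would get 0.
- c3: Player I compares 0, 8, 7, -5 and picks B; Player 2 would get -5.
Player 2's induced payoffs are 8, 0, -5, so Player 2 commits to c1. Subgame-perfect outcome: (D, c1) with payoffs (3, 8).

(D, c1)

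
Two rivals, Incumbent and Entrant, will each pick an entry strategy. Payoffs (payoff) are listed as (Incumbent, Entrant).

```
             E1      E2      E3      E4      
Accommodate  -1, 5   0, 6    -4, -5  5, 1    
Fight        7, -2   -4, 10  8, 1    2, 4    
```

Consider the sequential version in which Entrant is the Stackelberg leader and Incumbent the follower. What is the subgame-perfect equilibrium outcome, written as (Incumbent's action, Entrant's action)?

Backward induction with Entrant moving first.
- E1: Incumbent compares -1, 7 and picks Fight; Entrant would get -2.
- E2: Incumbent compares 0, -4 and picks Accommodate; Entrant would get 6.
- E3: Incumbent compares -4, 8 and picks Fight; Entrant would get 1.
- E4: Incumbent compares 5, 2 and picks Accommodate; Entrant would get 1.
Among -2, 6, 1, 1, the best is 6 at E2. Subgame-perfect outcome: (Accommodate, E2) with payoffs (0, 6).

(Accommodate, E2)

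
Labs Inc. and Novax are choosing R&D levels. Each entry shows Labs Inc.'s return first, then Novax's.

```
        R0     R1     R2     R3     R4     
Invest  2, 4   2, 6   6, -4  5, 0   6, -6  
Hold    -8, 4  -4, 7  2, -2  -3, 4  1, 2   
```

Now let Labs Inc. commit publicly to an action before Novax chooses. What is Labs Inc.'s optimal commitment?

Invest

Solve by backward induction (Labs Inc. leads).
- Invest → Novax plays R1 (best of 4, 6, -4, 0, -6); Labs Inc. gets 2.
- Hold → Novax plays R1 (best of 4, 7, -2, 4, 2); Labs Inc. gets -4.
Labs Inc.'s induced payoffs are 2, -4, so Labs Inc. commits to Invest. Subgame-perfect outcome: (Invest, R1) with payoffs (2, 6).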